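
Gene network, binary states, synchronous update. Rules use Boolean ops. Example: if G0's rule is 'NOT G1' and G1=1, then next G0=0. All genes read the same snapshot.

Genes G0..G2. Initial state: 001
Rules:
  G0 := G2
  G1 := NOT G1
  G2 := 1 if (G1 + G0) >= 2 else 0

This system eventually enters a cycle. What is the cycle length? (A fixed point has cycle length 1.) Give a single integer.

Answer: 2

Derivation:
Step 0: 001
Step 1: G0=G2=1 G1=NOT G1=NOT 0=1 G2=(0+0>=2)=0 -> 110
Step 2: G0=G2=0 G1=NOT G1=NOT 1=0 G2=(1+1>=2)=1 -> 001
State from step 2 equals state from step 0 -> cycle length 2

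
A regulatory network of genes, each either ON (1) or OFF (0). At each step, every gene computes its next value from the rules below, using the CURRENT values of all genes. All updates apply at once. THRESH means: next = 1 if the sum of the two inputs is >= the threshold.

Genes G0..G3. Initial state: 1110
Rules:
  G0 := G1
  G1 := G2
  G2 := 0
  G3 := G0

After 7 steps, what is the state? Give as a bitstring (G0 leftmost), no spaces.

Step 1: G0=G1=1 G1=G2=1 G2=0(const) G3=G0=1 -> 1101
Step 2: G0=G1=1 G1=G2=0 G2=0(const) G3=G0=1 -> 1001
Step 3: G0=G1=0 G1=G2=0 G2=0(const) G3=G0=1 -> 0001
Step 4: G0=G1=0 G1=G2=0 G2=0(const) G3=G0=0 -> 0000
Step 5: G0=G1=0 G1=G2=0 G2=0(const) G3=G0=0 -> 0000
Step 6: G0=G1=0 G1=G2=0 G2=0(const) G3=G0=0 -> 0000
Step 7: G0=G1=0 G1=G2=0 G2=0(const) G3=G0=0 -> 0000

0000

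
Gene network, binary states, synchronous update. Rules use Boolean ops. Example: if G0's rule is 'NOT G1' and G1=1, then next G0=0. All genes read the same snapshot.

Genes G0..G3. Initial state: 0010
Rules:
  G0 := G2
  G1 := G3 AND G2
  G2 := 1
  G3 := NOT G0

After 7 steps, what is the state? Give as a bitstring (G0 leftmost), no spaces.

Step 1: G0=G2=1 G1=G3&G2=0&1=0 G2=1(const) G3=NOT G0=NOT 0=1 -> 1011
Step 2: G0=G2=1 G1=G3&G2=1&1=1 G2=1(const) G3=NOT G0=NOT 1=0 -> 1110
Step 3: G0=G2=1 G1=G3&G2=0&1=0 G2=1(const) G3=NOT G0=NOT 1=0 -> 1010
Step 4: G0=G2=1 G1=G3&G2=0&1=0 G2=1(const) G3=NOT G0=NOT 1=0 -> 1010
Step 5: G0=G2=1 G1=G3&G2=0&1=0 G2=1(const) G3=NOT G0=NOT 1=0 -> 1010
Step 6: G0=G2=1 G1=G3&G2=0&1=0 G2=1(const) G3=NOT G0=NOT 1=0 -> 1010
Step 7: G0=G2=1 G1=G3&G2=0&1=0 G2=1(const) G3=NOT G0=NOT 1=0 -> 1010

1010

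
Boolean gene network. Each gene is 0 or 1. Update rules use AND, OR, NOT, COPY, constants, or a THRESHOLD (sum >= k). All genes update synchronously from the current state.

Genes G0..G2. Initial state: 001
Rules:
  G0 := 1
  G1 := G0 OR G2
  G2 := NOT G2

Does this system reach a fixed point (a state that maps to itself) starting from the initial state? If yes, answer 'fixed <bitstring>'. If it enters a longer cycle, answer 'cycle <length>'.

Answer: cycle 2

Derivation:
Step 0: 001
Step 1: G0=1(const) G1=G0|G2=0|1=1 G2=NOT G2=NOT 1=0 -> 110
Step 2: G0=1(const) G1=G0|G2=1|0=1 G2=NOT G2=NOT 0=1 -> 111
Step 3: G0=1(const) G1=G0|G2=1|1=1 G2=NOT G2=NOT 1=0 -> 110
Cycle of length 2 starting at step 1 -> no fixed point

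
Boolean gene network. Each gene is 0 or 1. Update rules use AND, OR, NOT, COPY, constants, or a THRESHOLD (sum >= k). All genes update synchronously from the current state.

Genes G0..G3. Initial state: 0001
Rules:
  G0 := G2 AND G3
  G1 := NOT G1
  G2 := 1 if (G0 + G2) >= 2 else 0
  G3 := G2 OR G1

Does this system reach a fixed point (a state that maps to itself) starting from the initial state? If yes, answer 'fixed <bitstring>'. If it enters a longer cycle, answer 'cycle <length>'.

Answer: cycle 2

Derivation:
Step 0: 0001
Step 1: G0=G2&G3=0&1=0 G1=NOT G1=NOT 0=1 G2=(0+0>=2)=0 G3=G2|G1=0|0=0 -> 0100
Step 2: G0=G2&G3=0&0=0 G1=NOT G1=NOT 1=0 G2=(0+0>=2)=0 G3=G2|G1=0|1=1 -> 0001
Cycle of length 2 starting at step 0 -> no fixed point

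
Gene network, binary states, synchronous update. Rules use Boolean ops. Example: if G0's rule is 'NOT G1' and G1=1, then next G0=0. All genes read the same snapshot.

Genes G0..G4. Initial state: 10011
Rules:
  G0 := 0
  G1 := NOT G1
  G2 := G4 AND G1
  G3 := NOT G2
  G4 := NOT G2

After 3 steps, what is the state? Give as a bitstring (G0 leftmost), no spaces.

Step 1: G0=0(const) G1=NOT G1=NOT 0=1 G2=G4&G1=1&0=0 G3=NOT G2=NOT 0=1 G4=NOT G2=NOT 0=1 -> 01011
Step 2: G0=0(const) G1=NOT G1=NOT 1=0 G2=G4&G1=1&1=1 G3=NOT G2=NOT 0=1 G4=NOT G2=NOT 0=1 -> 00111
Step 3: G0=0(const) G1=NOT G1=NOT 0=1 G2=G4&G1=1&0=0 G3=NOT G2=NOT 1=0 G4=NOT G2=NOT 1=0 -> 01000

01000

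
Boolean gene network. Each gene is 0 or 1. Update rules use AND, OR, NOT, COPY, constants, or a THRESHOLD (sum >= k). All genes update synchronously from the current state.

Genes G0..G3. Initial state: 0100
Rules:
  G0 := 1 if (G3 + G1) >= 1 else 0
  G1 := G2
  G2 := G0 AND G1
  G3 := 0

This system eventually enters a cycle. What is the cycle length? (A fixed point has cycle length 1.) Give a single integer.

Step 0: 0100
Step 1: G0=(0+1>=1)=1 G1=G2=0 G2=G0&G1=0&1=0 G3=0(const) -> 1000
Step 2: G0=(0+0>=1)=0 G1=G2=0 G2=G0&G1=1&0=0 G3=0(const) -> 0000
Step 3: G0=(0+0>=1)=0 G1=G2=0 G2=G0&G1=0&0=0 G3=0(const) -> 0000
State from step 3 equals state from step 2 -> cycle length 1

Answer: 1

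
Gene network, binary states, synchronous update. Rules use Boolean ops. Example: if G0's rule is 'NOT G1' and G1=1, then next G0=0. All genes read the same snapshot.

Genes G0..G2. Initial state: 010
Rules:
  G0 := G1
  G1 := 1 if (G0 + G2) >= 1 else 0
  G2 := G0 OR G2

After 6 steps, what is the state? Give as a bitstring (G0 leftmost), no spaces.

Step 1: G0=G1=1 G1=(0+0>=1)=0 G2=G0|G2=0|0=0 -> 100
Step 2: G0=G1=0 G1=(1+0>=1)=1 G2=G0|G2=1|0=1 -> 011
Step 3: G0=G1=1 G1=(0+1>=1)=1 G2=G0|G2=0|1=1 -> 111
Step 4: G0=G1=1 G1=(1+1>=1)=1 G2=G0|G2=1|1=1 -> 111
Step 5: G0=G1=1 G1=(1+1>=1)=1 G2=G0|G2=1|1=1 -> 111
Step 6: G0=G1=1 G1=(1+1>=1)=1 G2=G0|G2=1|1=1 -> 111

111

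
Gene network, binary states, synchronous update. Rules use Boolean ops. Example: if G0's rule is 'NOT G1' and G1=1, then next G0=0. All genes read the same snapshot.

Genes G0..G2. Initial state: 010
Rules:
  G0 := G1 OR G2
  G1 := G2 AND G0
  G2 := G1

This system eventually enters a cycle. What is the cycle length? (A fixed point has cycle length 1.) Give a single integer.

Answer: 2

Derivation:
Step 0: 010
Step 1: G0=G1|G2=1|0=1 G1=G2&G0=0&0=0 G2=G1=1 -> 101
Step 2: G0=G1|G2=0|1=1 G1=G2&G0=1&1=1 G2=G1=0 -> 110
Step 3: G0=G1|G2=1|0=1 G1=G2&G0=0&1=0 G2=G1=1 -> 101
State from step 3 equals state from step 1 -> cycle length 2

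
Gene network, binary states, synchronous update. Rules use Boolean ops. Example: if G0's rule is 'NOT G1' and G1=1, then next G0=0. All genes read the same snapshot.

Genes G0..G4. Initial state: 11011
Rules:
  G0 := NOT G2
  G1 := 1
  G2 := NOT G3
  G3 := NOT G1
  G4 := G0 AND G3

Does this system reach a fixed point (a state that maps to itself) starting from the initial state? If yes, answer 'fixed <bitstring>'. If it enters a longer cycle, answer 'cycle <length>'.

Answer: fixed 01100

Derivation:
Step 0: 11011
Step 1: G0=NOT G2=NOT 0=1 G1=1(const) G2=NOT G3=NOT 1=0 G3=NOT G1=NOT 1=0 G4=G0&G3=1&1=1 -> 11001
Step 2: G0=NOT G2=NOT 0=1 G1=1(const) G2=NOT G3=NOT 0=1 G3=NOT G1=NOT 1=0 G4=G0&G3=1&0=0 -> 11100
Step 3: G0=NOT G2=NOT 1=0 G1=1(const) G2=NOT G3=NOT 0=1 G3=NOT G1=NOT 1=0 G4=G0&G3=1&0=0 -> 01100
Step 4: G0=NOT G2=NOT 1=0 G1=1(const) G2=NOT G3=NOT 0=1 G3=NOT G1=NOT 1=0 G4=G0&G3=0&0=0 -> 01100
Fixed point reached at step 3: 01100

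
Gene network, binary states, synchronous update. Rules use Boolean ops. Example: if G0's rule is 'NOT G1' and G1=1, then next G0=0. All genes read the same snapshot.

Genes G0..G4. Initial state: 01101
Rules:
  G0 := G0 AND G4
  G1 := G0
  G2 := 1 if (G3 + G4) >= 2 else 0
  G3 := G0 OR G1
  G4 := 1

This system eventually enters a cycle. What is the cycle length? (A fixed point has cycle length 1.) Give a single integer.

Step 0: 01101
Step 1: G0=G0&G4=0&1=0 G1=G0=0 G2=(0+1>=2)=0 G3=G0|G1=0|1=1 G4=1(const) -> 00011
Step 2: G0=G0&G4=0&1=0 G1=G0=0 G2=(1+1>=2)=1 G3=G0|G1=0|0=0 G4=1(const) -> 00101
Step 3: G0=G0&G4=0&1=0 G1=G0=0 G2=(0+1>=2)=0 G3=G0|G1=0|0=0 G4=1(const) -> 00001
Step 4: G0=G0&G4=0&1=0 G1=G0=0 G2=(0+1>=2)=0 G3=G0|G1=0|0=0 G4=1(const) -> 00001
State from step 4 equals state from step 3 -> cycle length 1

Answer: 1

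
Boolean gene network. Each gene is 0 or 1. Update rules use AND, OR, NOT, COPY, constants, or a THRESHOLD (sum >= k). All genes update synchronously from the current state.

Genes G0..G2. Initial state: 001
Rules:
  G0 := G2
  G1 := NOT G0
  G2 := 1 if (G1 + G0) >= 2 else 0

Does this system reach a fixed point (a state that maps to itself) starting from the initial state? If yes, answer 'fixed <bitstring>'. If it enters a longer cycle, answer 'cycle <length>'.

Answer: cycle 2

Derivation:
Step 0: 001
Step 1: G0=G2=1 G1=NOT G0=NOT 0=1 G2=(0+0>=2)=0 -> 110
Step 2: G0=G2=0 G1=NOT G0=NOT 1=0 G2=(1+1>=2)=1 -> 001
Cycle of length 2 starting at step 0 -> no fixed point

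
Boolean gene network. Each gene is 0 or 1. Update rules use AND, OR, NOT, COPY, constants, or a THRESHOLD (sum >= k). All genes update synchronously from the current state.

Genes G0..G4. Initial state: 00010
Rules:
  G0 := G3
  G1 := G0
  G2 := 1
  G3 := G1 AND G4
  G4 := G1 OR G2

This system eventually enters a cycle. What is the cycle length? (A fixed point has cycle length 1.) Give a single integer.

Answer: 3

Derivation:
Step 0: 00010
Step 1: G0=G3=1 G1=G0=0 G2=1(const) G3=G1&G4=0&0=0 G4=G1|G2=0|0=0 -> 10100
Step 2: G0=G3=0 G1=G0=1 G2=1(const) G3=G1&G4=0&0=0 G4=G1|G2=0|1=1 -> 01101
Step 3: G0=G3=0 G1=G0=0 G2=1(const) G3=G1&G4=1&1=1 G4=G1|G2=1|1=1 -> 00111
Step 4: G0=G3=1 G1=G0=0 G2=1(const) G3=G1&G4=0&1=0 G4=G1|G2=0|1=1 -> 10101
Step 5: G0=G3=0 G1=G0=1 G2=1(const) G3=G1&G4=0&1=0 G4=G1|G2=0|1=1 -> 01101
State from step 5 equals state from step 2 -> cycle length 3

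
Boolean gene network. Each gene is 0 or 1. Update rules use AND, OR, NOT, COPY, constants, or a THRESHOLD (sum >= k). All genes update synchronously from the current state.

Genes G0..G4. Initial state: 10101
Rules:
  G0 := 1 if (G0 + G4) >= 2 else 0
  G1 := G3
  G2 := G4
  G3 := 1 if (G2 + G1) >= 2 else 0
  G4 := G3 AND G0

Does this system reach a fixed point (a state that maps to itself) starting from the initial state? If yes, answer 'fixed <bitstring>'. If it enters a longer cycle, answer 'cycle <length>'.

Answer: fixed 00000

Derivation:
Step 0: 10101
Step 1: G0=(1+1>=2)=1 G1=G3=0 G2=G4=1 G3=(1+0>=2)=0 G4=G3&G0=0&1=0 -> 10100
Step 2: G0=(1+0>=2)=0 G1=G3=0 G2=G4=0 G3=(1+0>=2)=0 G4=G3&G0=0&1=0 -> 00000
Step 3: G0=(0+0>=2)=0 G1=G3=0 G2=G4=0 G3=(0+0>=2)=0 G4=G3&G0=0&0=0 -> 00000
Fixed point reached at step 2: 00000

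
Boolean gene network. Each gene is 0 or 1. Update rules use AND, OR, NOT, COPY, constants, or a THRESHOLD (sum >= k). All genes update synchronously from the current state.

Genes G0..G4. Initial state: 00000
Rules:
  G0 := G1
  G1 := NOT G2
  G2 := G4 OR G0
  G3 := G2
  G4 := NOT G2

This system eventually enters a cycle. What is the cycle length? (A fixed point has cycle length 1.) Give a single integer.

Step 0: 00000
Step 1: G0=G1=0 G1=NOT G2=NOT 0=1 G2=G4|G0=0|0=0 G3=G2=0 G4=NOT G2=NOT 0=1 -> 01001
Step 2: G0=G1=1 G1=NOT G2=NOT 0=1 G2=G4|G0=1|0=1 G3=G2=0 G4=NOT G2=NOT 0=1 -> 11101
Step 3: G0=G1=1 G1=NOT G2=NOT 1=0 G2=G4|G0=1|1=1 G3=G2=1 G4=NOT G2=NOT 1=0 -> 10110
Step 4: G0=G1=0 G1=NOT G2=NOT 1=0 G2=G4|G0=0|1=1 G3=G2=1 G4=NOT G2=NOT 1=0 -> 00110
Step 5: G0=G1=0 G1=NOT G2=NOT 1=0 G2=G4|G0=0|0=0 G3=G2=1 G4=NOT G2=NOT 1=0 -> 00010
Step 6: G0=G1=0 G1=NOT G2=NOT 0=1 G2=G4|G0=0|0=0 G3=G2=0 G4=NOT G2=NOT 0=1 -> 01001
State from step 6 equals state from step 1 -> cycle length 5

Answer: 5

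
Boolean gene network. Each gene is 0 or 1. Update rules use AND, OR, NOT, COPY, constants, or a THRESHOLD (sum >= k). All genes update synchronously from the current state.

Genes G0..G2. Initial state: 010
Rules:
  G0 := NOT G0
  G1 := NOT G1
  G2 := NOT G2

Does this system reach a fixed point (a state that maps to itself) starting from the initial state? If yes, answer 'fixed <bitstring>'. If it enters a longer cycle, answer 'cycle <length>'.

Step 0: 010
Step 1: G0=NOT G0=NOT 0=1 G1=NOT G1=NOT 1=0 G2=NOT G2=NOT 0=1 -> 101
Step 2: G0=NOT G0=NOT 1=0 G1=NOT G1=NOT 0=1 G2=NOT G2=NOT 1=0 -> 010
Cycle of length 2 starting at step 0 -> no fixed point

Answer: cycle 2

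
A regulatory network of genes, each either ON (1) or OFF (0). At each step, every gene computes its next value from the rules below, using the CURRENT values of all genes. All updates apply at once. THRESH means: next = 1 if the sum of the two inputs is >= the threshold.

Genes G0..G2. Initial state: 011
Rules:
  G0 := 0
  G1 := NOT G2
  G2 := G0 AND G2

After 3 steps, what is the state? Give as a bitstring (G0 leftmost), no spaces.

Step 1: G0=0(const) G1=NOT G2=NOT 1=0 G2=G0&G2=0&1=0 -> 000
Step 2: G0=0(const) G1=NOT G2=NOT 0=1 G2=G0&G2=0&0=0 -> 010
Step 3: G0=0(const) G1=NOT G2=NOT 0=1 G2=G0&G2=0&0=0 -> 010

010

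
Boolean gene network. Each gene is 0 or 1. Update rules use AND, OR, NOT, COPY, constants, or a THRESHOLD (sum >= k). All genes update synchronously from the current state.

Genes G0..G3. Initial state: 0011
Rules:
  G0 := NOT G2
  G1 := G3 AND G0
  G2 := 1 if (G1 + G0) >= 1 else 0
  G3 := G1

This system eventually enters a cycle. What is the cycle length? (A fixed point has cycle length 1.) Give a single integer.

Step 0: 0011
Step 1: G0=NOT G2=NOT 1=0 G1=G3&G0=1&0=0 G2=(0+0>=1)=0 G3=G1=0 -> 0000
Step 2: G0=NOT G2=NOT 0=1 G1=G3&G0=0&0=0 G2=(0+0>=1)=0 G3=G1=0 -> 1000
Step 3: G0=NOT G2=NOT 0=1 G1=G3&G0=0&1=0 G2=(0+1>=1)=1 G3=G1=0 -> 1010
Step 4: G0=NOT G2=NOT 1=0 G1=G3&G0=0&1=0 G2=(0+1>=1)=1 G3=G1=0 -> 0010
Step 5: G0=NOT G2=NOT 1=0 G1=G3&G0=0&0=0 G2=(0+0>=1)=0 G3=G1=0 -> 0000
State from step 5 equals state from step 1 -> cycle length 4

Answer: 4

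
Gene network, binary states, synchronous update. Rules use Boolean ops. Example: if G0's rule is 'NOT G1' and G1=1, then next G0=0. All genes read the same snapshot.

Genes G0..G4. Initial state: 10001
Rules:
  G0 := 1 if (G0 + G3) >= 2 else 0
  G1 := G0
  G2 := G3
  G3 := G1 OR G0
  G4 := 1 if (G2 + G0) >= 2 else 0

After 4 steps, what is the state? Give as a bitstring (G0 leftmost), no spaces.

Step 1: G0=(1+0>=2)=0 G1=G0=1 G2=G3=0 G3=G1|G0=0|1=1 G4=(0+1>=2)=0 -> 01010
Step 2: G0=(0+1>=2)=0 G1=G0=0 G2=G3=1 G3=G1|G0=1|0=1 G4=(0+0>=2)=0 -> 00110
Step 3: G0=(0+1>=2)=0 G1=G0=0 G2=G3=1 G3=G1|G0=0|0=0 G4=(1+0>=2)=0 -> 00100
Step 4: G0=(0+0>=2)=0 G1=G0=0 G2=G3=0 G3=G1|G0=0|0=0 G4=(1+0>=2)=0 -> 00000

00000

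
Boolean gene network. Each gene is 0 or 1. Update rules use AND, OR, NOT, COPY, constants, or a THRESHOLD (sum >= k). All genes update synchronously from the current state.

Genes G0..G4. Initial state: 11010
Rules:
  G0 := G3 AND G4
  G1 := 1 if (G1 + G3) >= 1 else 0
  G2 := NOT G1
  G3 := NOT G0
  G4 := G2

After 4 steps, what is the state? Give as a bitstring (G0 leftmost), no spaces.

Step 1: G0=G3&G4=1&0=0 G1=(1+1>=1)=1 G2=NOT G1=NOT 1=0 G3=NOT G0=NOT 1=0 G4=G2=0 -> 01000
Step 2: G0=G3&G4=0&0=0 G1=(1+0>=1)=1 G2=NOT G1=NOT 1=0 G3=NOT G0=NOT 0=1 G4=G2=0 -> 01010
Step 3: G0=G3&G4=1&0=0 G1=(1+1>=1)=1 G2=NOT G1=NOT 1=0 G3=NOT G0=NOT 0=1 G4=G2=0 -> 01010
Step 4: G0=G3&G4=1&0=0 G1=(1+1>=1)=1 G2=NOT G1=NOT 1=0 G3=NOT G0=NOT 0=1 G4=G2=0 -> 01010

01010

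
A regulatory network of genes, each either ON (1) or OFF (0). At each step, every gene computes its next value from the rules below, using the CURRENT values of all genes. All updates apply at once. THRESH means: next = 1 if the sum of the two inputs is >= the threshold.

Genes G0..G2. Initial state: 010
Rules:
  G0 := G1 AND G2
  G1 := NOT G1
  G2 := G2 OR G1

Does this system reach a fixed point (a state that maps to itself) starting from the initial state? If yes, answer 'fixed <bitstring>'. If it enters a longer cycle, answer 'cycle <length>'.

Step 0: 010
Step 1: G0=G1&G2=1&0=0 G1=NOT G1=NOT 1=0 G2=G2|G1=0|1=1 -> 001
Step 2: G0=G1&G2=0&1=0 G1=NOT G1=NOT 0=1 G2=G2|G1=1|0=1 -> 011
Step 3: G0=G1&G2=1&1=1 G1=NOT G1=NOT 1=0 G2=G2|G1=1|1=1 -> 101
Step 4: G0=G1&G2=0&1=0 G1=NOT G1=NOT 0=1 G2=G2|G1=1|0=1 -> 011
Cycle of length 2 starting at step 2 -> no fixed point

Answer: cycle 2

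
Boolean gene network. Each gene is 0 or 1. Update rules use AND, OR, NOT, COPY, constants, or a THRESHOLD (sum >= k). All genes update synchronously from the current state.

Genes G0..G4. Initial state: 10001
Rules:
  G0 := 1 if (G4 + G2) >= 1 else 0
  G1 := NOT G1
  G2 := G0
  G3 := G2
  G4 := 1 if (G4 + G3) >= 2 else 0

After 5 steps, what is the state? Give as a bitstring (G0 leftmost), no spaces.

Step 1: G0=(1+0>=1)=1 G1=NOT G1=NOT 0=1 G2=G0=1 G3=G2=0 G4=(1+0>=2)=0 -> 11100
Step 2: G0=(0+1>=1)=1 G1=NOT G1=NOT 1=0 G2=G0=1 G3=G2=1 G4=(0+0>=2)=0 -> 10110
Step 3: G0=(0+1>=1)=1 G1=NOT G1=NOT 0=1 G2=G0=1 G3=G2=1 G4=(0+1>=2)=0 -> 11110
Step 4: G0=(0+1>=1)=1 G1=NOT G1=NOT 1=0 G2=G0=1 G3=G2=1 G4=(0+1>=2)=0 -> 10110
Step 5: G0=(0+1>=1)=1 G1=NOT G1=NOT 0=1 G2=G0=1 G3=G2=1 G4=(0+1>=2)=0 -> 11110

11110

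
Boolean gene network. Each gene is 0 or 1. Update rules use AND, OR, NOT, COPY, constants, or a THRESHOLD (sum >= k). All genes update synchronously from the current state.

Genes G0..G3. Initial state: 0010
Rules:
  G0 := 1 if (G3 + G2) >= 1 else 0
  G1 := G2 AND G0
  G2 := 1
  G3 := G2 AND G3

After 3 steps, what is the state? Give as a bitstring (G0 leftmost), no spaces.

Step 1: G0=(0+1>=1)=1 G1=G2&G0=1&0=0 G2=1(const) G3=G2&G3=1&0=0 -> 1010
Step 2: G0=(0+1>=1)=1 G1=G2&G0=1&1=1 G2=1(const) G3=G2&G3=1&0=0 -> 1110
Step 3: G0=(0+1>=1)=1 G1=G2&G0=1&1=1 G2=1(const) G3=G2&G3=1&0=0 -> 1110

1110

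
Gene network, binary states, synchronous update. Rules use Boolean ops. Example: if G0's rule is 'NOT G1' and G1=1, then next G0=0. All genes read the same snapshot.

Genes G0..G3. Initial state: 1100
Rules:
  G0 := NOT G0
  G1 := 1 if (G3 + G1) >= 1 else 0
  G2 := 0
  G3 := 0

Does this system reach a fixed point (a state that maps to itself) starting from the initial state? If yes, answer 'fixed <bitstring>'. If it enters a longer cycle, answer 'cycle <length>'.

Step 0: 1100
Step 1: G0=NOT G0=NOT 1=0 G1=(0+1>=1)=1 G2=0(const) G3=0(const) -> 0100
Step 2: G0=NOT G0=NOT 0=1 G1=(0+1>=1)=1 G2=0(const) G3=0(const) -> 1100
Cycle of length 2 starting at step 0 -> no fixed point

Answer: cycle 2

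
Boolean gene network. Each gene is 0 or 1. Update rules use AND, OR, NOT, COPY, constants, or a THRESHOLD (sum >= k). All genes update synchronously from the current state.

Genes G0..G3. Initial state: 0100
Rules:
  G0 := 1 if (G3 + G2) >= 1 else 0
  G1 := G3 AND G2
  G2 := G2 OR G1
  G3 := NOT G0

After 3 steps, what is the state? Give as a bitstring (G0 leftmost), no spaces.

Step 1: G0=(0+0>=1)=0 G1=G3&G2=0&0=0 G2=G2|G1=0|1=1 G3=NOT G0=NOT 0=1 -> 0011
Step 2: G0=(1+1>=1)=1 G1=G3&G2=1&1=1 G2=G2|G1=1|0=1 G3=NOT G0=NOT 0=1 -> 1111
Step 3: G0=(1+1>=1)=1 G1=G3&G2=1&1=1 G2=G2|G1=1|1=1 G3=NOT G0=NOT 1=0 -> 1110

1110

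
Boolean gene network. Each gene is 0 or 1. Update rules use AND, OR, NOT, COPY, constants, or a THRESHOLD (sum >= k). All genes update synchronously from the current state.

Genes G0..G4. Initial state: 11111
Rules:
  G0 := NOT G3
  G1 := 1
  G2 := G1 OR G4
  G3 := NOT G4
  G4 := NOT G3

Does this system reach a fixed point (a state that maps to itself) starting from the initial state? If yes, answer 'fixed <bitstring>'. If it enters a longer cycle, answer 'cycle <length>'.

Step 0: 11111
Step 1: G0=NOT G3=NOT 1=0 G1=1(const) G2=G1|G4=1|1=1 G3=NOT G4=NOT 1=0 G4=NOT G3=NOT 1=0 -> 01100
Step 2: G0=NOT G3=NOT 0=1 G1=1(const) G2=G1|G4=1|0=1 G3=NOT G4=NOT 0=1 G4=NOT G3=NOT 0=1 -> 11111
Cycle of length 2 starting at step 0 -> no fixed point

Answer: cycle 2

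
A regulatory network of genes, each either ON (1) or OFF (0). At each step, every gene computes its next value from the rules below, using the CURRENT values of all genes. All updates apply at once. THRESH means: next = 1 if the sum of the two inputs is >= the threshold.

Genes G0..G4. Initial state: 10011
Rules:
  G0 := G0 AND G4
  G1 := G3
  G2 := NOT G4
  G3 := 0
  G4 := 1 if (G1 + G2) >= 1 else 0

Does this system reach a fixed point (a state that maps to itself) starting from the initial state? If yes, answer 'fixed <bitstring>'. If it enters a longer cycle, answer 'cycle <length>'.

Answer: cycle 4

Derivation:
Step 0: 10011
Step 1: G0=G0&G4=1&1=1 G1=G3=1 G2=NOT G4=NOT 1=0 G3=0(const) G4=(0+0>=1)=0 -> 11000
Step 2: G0=G0&G4=1&0=0 G1=G3=0 G2=NOT G4=NOT 0=1 G3=0(const) G4=(1+0>=1)=1 -> 00101
Step 3: G0=G0&G4=0&1=0 G1=G3=0 G2=NOT G4=NOT 1=0 G3=0(const) G4=(0+1>=1)=1 -> 00001
Step 4: G0=G0&G4=0&1=0 G1=G3=0 G2=NOT G4=NOT 1=0 G3=0(const) G4=(0+0>=1)=0 -> 00000
Step 5: G0=G0&G4=0&0=0 G1=G3=0 G2=NOT G4=NOT 0=1 G3=0(const) G4=(0+0>=1)=0 -> 00100
Step 6: G0=G0&G4=0&0=0 G1=G3=0 G2=NOT G4=NOT 0=1 G3=0(const) G4=(0+1>=1)=1 -> 00101
Cycle of length 4 starting at step 2 -> no fixed point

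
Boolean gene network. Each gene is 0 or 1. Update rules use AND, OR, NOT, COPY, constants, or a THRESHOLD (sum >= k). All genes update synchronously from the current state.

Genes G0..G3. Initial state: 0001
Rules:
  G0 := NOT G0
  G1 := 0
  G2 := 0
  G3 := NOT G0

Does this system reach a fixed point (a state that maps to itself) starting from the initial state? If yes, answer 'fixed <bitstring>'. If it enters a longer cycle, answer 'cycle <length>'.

Answer: cycle 2

Derivation:
Step 0: 0001
Step 1: G0=NOT G0=NOT 0=1 G1=0(const) G2=0(const) G3=NOT G0=NOT 0=1 -> 1001
Step 2: G0=NOT G0=NOT 1=0 G1=0(const) G2=0(const) G3=NOT G0=NOT 1=0 -> 0000
Step 3: G0=NOT G0=NOT 0=1 G1=0(const) G2=0(const) G3=NOT G0=NOT 0=1 -> 1001
Cycle of length 2 starting at step 1 -> no fixed point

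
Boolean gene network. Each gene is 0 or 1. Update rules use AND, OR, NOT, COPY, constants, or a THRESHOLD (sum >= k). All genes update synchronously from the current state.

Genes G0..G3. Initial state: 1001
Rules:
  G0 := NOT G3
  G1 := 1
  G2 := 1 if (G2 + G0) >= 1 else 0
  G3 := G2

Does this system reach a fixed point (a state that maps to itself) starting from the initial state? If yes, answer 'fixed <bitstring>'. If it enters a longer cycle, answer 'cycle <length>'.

Answer: fixed 0111

Derivation:
Step 0: 1001
Step 1: G0=NOT G3=NOT 1=0 G1=1(const) G2=(0+1>=1)=1 G3=G2=0 -> 0110
Step 2: G0=NOT G3=NOT 0=1 G1=1(const) G2=(1+0>=1)=1 G3=G2=1 -> 1111
Step 3: G0=NOT G3=NOT 1=0 G1=1(const) G2=(1+1>=1)=1 G3=G2=1 -> 0111
Step 4: G0=NOT G3=NOT 1=0 G1=1(const) G2=(1+0>=1)=1 G3=G2=1 -> 0111
Fixed point reached at step 3: 0111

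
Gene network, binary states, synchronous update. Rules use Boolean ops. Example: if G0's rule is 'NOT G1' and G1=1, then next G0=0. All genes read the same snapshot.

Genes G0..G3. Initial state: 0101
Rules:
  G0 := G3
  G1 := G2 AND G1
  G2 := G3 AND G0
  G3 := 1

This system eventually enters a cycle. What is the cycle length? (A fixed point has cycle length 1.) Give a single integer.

Step 0: 0101
Step 1: G0=G3=1 G1=G2&G1=0&1=0 G2=G3&G0=1&0=0 G3=1(const) -> 1001
Step 2: G0=G3=1 G1=G2&G1=0&0=0 G2=G3&G0=1&1=1 G3=1(const) -> 1011
Step 3: G0=G3=1 G1=G2&G1=1&0=0 G2=G3&G0=1&1=1 G3=1(const) -> 1011
State from step 3 equals state from step 2 -> cycle length 1

Answer: 1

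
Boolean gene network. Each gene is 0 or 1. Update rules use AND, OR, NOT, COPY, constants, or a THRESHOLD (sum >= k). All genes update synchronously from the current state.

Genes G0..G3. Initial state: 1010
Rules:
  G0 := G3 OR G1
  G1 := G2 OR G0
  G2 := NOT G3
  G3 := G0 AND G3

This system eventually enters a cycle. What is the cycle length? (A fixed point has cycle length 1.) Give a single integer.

Answer: 1

Derivation:
Step 0: 1010
Step 1: G0=G3|G1=0|0=0 G1=G2|G0=1|1=1 G2=NOT G3=NOT 0=1 G3=G0&G3=1&0=0 -> 0110
Step 2: G0=G3|G1=0|1=1 G1=G2|G0=1|0=1 G2=NOT G3=NOT 0=1 G3=G0&G3=0&0=0 -> 1110
Step 3: G0=G3|G1=0|1=1 G1=G2|G0=1|1=1 G2=NOT G3=NOT 0=1 G3=G0&G3=1&0=0 -> 1110
State from step 3 equals state from step 2 -> cycle length 1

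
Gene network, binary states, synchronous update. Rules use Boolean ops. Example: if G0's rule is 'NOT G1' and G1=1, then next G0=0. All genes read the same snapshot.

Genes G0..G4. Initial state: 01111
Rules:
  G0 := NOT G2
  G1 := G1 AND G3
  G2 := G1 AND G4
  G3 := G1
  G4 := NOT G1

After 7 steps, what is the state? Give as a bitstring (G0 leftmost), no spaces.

Step 1: G0=NOT G2=NOT 1=0 G1=G1&G3=1&1=1 G2=G1&G4=1&1=1 G3=G1=1 G4=NOT G1=NOT 1=0 -> 01110
Step 2: G0=NOT G2=NOT 1=0 G1=G1&G3=1&1=1 G2=G1&G4=1&0=0 G3=G1=1 G4=NOT G1=NOT 1=0 -> 01010
Step 3: G0=NOT G2=NOT 0=1 G1=G1&G3=1&1=1 G2=G1&G4=1&0=0 G3=G1=1 G4=NOT G1=NOT 1=0 -> 11010
Step 4: G0=NOT G2=NOT 0=1 G1=G1&G3=1&1=1 G2=G1&G4=1&0=0 G3=G1=1 G4=NOT G1=NOT 1=0 -> 11010
Step 5: G0=NOT G2=NOT 0=1 G1=G1&G3=1&1=1 G2=G1&G4=1&0=0 G3=G1=1 G4=NOT G1=NOT 1=0 -> 11010
Step 6: G0=NOT G2=NOT 0=1 G1=G1&G3=1&1=1 G2=G1&G4=1&0=0 G3=G1=1 G4=NOT G1=NOT 1=0 -> 11010
Step 7: G0=NOT G2=NOT 0=1 G1=G1&G3=1&1=1 G2=G1&G4=1&0=0 G3=G1=1 G4=NOT G1=NOT 1=0 -> 11010

11010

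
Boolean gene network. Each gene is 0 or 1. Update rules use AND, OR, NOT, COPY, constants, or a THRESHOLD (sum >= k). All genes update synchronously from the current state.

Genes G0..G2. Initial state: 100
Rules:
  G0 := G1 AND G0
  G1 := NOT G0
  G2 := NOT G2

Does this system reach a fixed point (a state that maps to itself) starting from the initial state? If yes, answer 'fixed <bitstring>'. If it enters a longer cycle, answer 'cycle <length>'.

Answer: cycle 2

Derivation:
Step 0: 100
Step 1: G0=G1&G0=0&1=0 G1=NOT G0=NOT 1=0 G2=NOT G2=NOT 0=1 -> 001
Step 2: G0=G1&G0=0&0=0 G1=NOT G0=NOT 0=1 G2=NOT G2=NOT 1=0 -> 010
Step 3: G0=G1&G0=1&0=0 G1=NOT G0=NOT 0=1 G2=NOT G2=NOT 0=1 -> 011
Step 4: G0=G1&G0=1&0=0 G1=NOT G0=NOT 0=1 G2=NOT G2=NOT 1=0 -> 010
Cycle of length 2 starting at step 2 -> no fixed point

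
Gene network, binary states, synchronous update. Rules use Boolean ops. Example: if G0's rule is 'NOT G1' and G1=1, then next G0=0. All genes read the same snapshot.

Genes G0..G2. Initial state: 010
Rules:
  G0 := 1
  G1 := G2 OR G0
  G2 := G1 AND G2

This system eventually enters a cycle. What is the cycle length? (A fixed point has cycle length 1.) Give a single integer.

Step 0: 010
Step 1: G0=1(const) G1=G2|G0=0|0=0 G2=G1&G2=1&0=0 -> 100
Step 2: G0=1(const) G1=G2|G0=0|1=1 G2=G1&G2=0&0=0 -> 110
Step 3: G0=1(const) G1=G2|G0=0|1=1 G2=G1&G2=1&0=0 -> 110
State from step 3 equals state from step 2 -> cycle length 1

Answer: 1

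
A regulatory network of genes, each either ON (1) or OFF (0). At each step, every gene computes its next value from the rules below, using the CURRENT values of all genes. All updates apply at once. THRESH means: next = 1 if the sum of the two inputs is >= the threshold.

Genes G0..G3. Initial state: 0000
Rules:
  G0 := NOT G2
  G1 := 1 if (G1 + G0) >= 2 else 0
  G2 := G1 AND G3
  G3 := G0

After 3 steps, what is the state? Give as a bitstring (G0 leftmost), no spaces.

Step 1: G0=NOT G2=NOT 0=1 G1=(0+0>=2)=0 G2=G1&G3=0&0=0 G3=G0=0 -> 1000
Step 2: G0=NOT G2=NOT 0=1 G1=(0+1>=2)=0 G2=G1&G3=0&0=0 G3=G0=1 -> 1001
Step 3: G0=NOT G2=NOT 0=1 G1=(0+1>=2)=0 G2=G1&G3=0&1=0 G3=G0=1 -> 1001

1001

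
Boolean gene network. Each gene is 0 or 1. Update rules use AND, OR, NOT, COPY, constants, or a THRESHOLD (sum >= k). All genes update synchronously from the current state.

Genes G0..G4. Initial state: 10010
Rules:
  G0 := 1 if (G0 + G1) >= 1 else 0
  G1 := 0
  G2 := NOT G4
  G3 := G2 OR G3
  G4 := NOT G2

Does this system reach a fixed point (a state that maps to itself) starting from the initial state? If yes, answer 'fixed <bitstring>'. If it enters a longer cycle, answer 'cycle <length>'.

Answer: cycle 2

Derivation:
Step 0: 10010
Step 1: G0=(1+0>=1)=1 G1=0(const) G2=NOT G4=NOT 0=1 G3=G2|G3=0|1=1 G4=NOT G2=NOT 0=1 -> 10111
Step 2: G0=(1+0>=1)=1 G1=0(const) G2=NOT G4=NOT 1=0 G3=G2|G3=1|1=1 G4=NOT G2=NOT 1=0 -> 10010
Cycle of length 2 starting at step 0 -> no fixed point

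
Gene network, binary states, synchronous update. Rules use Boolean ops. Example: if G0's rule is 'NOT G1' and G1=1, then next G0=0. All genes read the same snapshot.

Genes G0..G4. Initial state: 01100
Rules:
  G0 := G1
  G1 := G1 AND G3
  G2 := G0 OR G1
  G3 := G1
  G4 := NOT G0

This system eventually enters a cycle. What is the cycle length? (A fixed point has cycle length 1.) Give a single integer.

Step 0: 01100
Step 1: G0=G1=1 G1=G1&G3=1&0=0 G2=G0|G1=0|1=1 G3=G1=1 G4=NOT G0=NOT 0=1 -> 10111
Step 2: G0=G1=0 G1=G1&G3=0&1=0 G2=G0|G1=1|0=1 G3=G1=0 G4=NOT G0=NOT 1=0 -> 00100
Step 3: G0=G1=0 G1=G1&G3=0&0=0 G2=G0|G1=0|0=0 G3=G1=0 G4=NOT G0=NOT 0=1 -> 00001
Step 4: G0=G1=0 G1=G1&G3=0&0=0 G2=G0|G1=0|0=0 G3=G1=0 G4=NOT G0=NOT 0=1 -> 00001
State from step 4 equals state from step 3 -> cycle length 1

Answer: 1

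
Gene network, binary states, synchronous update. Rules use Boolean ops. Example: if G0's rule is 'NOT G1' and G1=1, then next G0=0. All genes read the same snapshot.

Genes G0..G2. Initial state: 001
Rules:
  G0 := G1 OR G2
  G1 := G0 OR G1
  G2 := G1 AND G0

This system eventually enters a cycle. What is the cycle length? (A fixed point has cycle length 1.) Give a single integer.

Answer: 1

Derivation:
Step 0: 001
Step 1: G0=G1|G2=0|1=1 G1=G0|G1=0|0=0 G2=G1&G0=0&0=0 -> 100
Step 2: G0=G1|G2=0|0=0 G1=G0|G1=1|0=1 G2=G1&G0=0&1=0 -> 010
Step 3: G0=G1|G2=1|0=1 G1=G0|G1=0|1=1 G2=G1&G0=1&0=0 -> 110
Step 4: G0=G1|G2=1|0=1 G1=G0|G1=1|1=1 G2=G1&G0=1&1=1 -> 111
Step 5: G0=G1|G2=1|1=1 G1=G0|G1=1|1=1 G2=G1&G0=1&1=1 -> 111
State from step 5 equals state from step 4 -> cycle length 1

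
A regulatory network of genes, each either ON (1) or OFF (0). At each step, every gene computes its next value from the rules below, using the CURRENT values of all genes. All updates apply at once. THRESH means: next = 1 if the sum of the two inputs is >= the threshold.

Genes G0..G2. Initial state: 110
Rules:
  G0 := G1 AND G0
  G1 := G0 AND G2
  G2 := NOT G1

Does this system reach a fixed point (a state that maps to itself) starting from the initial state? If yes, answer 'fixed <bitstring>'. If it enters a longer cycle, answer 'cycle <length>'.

Answer: fixed 001

Derivation:
Step 0: 110
Step 1: G0=G1&G0=1&1=1 G1=G0&G2=1&0=0 G2=NOT G1=NOT 1=0 -> 100
Step 2: G0=G1&G0=0&1=0 G1=G0&G2=1&0=0 G2=NOT G1=NOT 0=1 -> 001
Step 3: G0=G1&G0=0&0=0 G1=G0&G2=0&1=0 G2=NOT G1=NOT 0=1 -> 001
Fixed point reached at step 2: 001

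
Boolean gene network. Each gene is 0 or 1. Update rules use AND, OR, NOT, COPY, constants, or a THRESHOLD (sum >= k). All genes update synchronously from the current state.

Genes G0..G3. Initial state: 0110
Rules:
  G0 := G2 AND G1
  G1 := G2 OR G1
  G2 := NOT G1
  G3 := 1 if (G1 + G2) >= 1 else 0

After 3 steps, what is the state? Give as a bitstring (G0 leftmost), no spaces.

Step 1: G0=G2&G1=1&1=1 G1=G2|G1=1|1=1 G2=NOT G1=NOT 1=0 G3=(1+1>=1)=1 -> 1101
Step 2: G0=G2&G1=0&1=0 G1=G2|G1=0|1=1 G2=NOT G1=NOT 1=0 G3=(1+0>=1)=1 -> 0101
Step 3: G0=G2&G1=0&1=0 G1=G2|G1=0|1=1 G2=NOT G1=NOT 1=0 G3=(1+0>=1)=1 -> 0101

0101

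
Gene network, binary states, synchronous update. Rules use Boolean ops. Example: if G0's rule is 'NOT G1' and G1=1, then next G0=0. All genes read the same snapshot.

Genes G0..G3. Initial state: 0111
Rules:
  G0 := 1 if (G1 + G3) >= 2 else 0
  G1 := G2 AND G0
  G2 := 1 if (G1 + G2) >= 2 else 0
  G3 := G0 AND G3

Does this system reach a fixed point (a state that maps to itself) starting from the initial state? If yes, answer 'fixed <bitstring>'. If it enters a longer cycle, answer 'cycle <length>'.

Answer: fixed 0000

Derivation:
Step 0: 0111
Step 1: G0=(1+1>=2)=1 G1=G2&G0=1&0=0 G2=(1+1>=2)=1 G3=G0&G3=0&1=0 -> 1010
Step 2: G0=(0+0>=2)=0 G1=G2&G0=1&1=1 G2=(0+1>=2)=0 G3=G0&G3=1&0=0 -> 0100
Step 3: G0=(1+0>=2)=0 G1=G2&G0=0&0=0 G2=(1+0>=2)=0 G3=G0&G3=0&0=0 -> 0000
Step 4: G0=(0+0>=2)=0 G1=G2&G0=0&0=0 G2=(0+0>=2)=0 G3=G0&G3=0&0=0 -> 0000
Fixed point reached at step 3: 0000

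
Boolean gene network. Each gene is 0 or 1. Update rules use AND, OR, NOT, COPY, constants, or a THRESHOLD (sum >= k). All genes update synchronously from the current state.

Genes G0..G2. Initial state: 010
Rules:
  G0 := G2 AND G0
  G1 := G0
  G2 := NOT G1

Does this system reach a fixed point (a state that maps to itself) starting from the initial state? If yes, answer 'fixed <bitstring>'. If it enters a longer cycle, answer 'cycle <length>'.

Answer: fixed 001

Derivation:
Step 0: 010
Step 1: G0=G2&G0=0&0=0 G1=G0=0 G2=NOT G1=NOT 1=0 -> 000
Step 2: G0=G2&G0=0&0=0 G1=G0=0 G2=NOT G1=NOT 0=1 -> 001
Step 3: G0=G2&G0=1&0=0 G1=G0=0 G2=NOT G1=NOT 0=1 -> 001
Fixed point reached at step 2: 001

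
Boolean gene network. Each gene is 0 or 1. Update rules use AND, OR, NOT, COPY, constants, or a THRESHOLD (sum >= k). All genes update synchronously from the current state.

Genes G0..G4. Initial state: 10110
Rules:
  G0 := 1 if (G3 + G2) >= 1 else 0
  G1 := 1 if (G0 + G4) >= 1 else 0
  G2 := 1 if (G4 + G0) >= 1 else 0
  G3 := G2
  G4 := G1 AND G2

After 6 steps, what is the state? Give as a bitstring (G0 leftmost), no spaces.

Step 1: G0=(1+1>=1)=1 G1=(1+0>=1)=1 G2=(0+1>=1)=1 G3=G2=1 G4=G1&G2=0&1=0 -> 11110
Step 2: G0=(1+1>=1)=1 G1=(1+0>=1)=1 G2=(0+1>=1)=1 G3=G2=1 G4=G1&G2=1&1=1 -> 11111
Step 3: G0=(1+1>=1)=1 G1=(1+1>=1)=1 G2=(1+1>=1)=1 G3=G2=1 G4=G1&G2=1&1=1 -> 11111
Step 4: G0=(1+1>=1)=1 G1=(1+1>=1)=1 G2=(1+1>=1)=1 G3=G2=1 G4=G1&G2=1&1=1 -> 11111
Step 5: G0=(1+1>=1)=1 G1=(1+1>=1)=1 G2=(1+1>=1)=1 G3=G2=1 G4=G1&G2=1&1=1 -> 11111
Step 6: G0=(1+1>=1)=1 G1=(1+1>=1)=1 G2=(1+1>=1)=1 G3=G2=1 G4=G1&G2=1&1=1 -> 11111

11111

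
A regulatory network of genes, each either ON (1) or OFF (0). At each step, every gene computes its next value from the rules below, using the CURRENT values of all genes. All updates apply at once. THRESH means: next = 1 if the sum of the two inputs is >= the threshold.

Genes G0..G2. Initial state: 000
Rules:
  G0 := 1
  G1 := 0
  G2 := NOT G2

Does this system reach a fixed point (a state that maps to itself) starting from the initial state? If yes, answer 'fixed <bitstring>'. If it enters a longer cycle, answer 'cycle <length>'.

Step 0: 000
Step 1: G0=1(const) G1=0(const) G2=NOT G2=NOT 0=1 -> 101
Step 2: G0=1(const) G1=0(const) G2=NOT G2=NOT 1=0 -> 100
Step 3: G0=1(const) G1=0(const) G2=NOT G2=NOT 0=1 -> 101
Cycle of length 2 starting at step 1 -> no fixed point

Answer: cycle 2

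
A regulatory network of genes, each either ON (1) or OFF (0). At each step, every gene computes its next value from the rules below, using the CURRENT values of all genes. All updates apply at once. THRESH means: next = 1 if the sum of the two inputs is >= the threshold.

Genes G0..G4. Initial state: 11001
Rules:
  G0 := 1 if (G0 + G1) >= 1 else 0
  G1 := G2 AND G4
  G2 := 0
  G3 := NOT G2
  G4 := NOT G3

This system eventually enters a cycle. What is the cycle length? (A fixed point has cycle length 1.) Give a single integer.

Answer: 1

Derivation:
Step 0: 11001
Step 1: G0=(1+1>=1)=1 G1=G2&G4=0&1=0 G2=0(const) G3=NOT G2=NOT 0=1 G4=NOT G3=NOT 0=1 -> 10011
Step 2: G0=(1+0>=1)=1 G1=G2&G4=0&1=0 G2=0(const) G3=NOT G2=NOT 0=1 G4=NOT G3=NOT 1=0 -> 10010
Step 3: G0=(1+0>=1)=1 G1=G2&G4=0&0=0 G2=0(const) G3=NOT G2=NOT 0=1 G4=NOT G3=NOT 1=0 -> 10010
State from step 3 equals state from step 2 -> cycle length 1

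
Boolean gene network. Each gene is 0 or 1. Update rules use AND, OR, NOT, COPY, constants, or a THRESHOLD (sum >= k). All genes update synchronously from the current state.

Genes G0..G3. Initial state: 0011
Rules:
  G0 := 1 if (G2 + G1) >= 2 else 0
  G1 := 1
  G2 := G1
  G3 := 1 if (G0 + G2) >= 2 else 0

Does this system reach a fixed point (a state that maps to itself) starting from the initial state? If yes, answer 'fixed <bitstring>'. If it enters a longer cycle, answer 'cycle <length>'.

Step 0: 0011
Step 1: G0=(1+0>=2)=0 G1=1(const) G2=G1=0 G3=(0+1>=2)=0 -> 0100
Step 2: G0=(0+1>=2)=0 G1=1(const) G2=G1=1 G3=(0+0>=2)=0 -> 0110
Step 3: G0=(1+1>=2)=1 G1=1(const) G2=G1=1 G3=(0+1>=2)=0 -> 1110
Step 4: G0=(1+1>=2)=1 G1=1(const) G2=G1=1 G3=(1+1>=2)=1 -> 1111
Step 5: G0=(1+1>=2)=1 G1=1(const) G2=G1=1 G3=(1+1>=2)=1 -> 1111
Fixed point reached at step 4: 1111

Answer: fixed 1111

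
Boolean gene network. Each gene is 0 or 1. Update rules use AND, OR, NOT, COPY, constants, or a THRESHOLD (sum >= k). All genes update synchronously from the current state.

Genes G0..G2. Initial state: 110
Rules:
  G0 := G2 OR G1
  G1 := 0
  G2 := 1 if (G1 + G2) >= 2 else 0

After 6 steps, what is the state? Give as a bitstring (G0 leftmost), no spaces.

Step 1: G0=G2|G1=0|1=1 G1=0(const) G2=(1+0>=2)=0 -> 100
Step 2: G0=G2|G1=0|0=0 G1=0(const) G2=(0+0>=2)=0 -> 000
Step 3: G0=G2|G1=0|0=0 G1=0(const) G2=(0+0>=2)=0 -> 000
Step 4: G0=G2|G1=0|0=0 G1=0(const) G2=(0+0>=2)=0 -> 000
Step 5: G0=G2|G1=0|0=0 G1=0(const) G2=(0+0>=2)=0 -> 000
Step 6: G0=G2|G1=0|0=0 G1=0(const) G2=(0+0>=2)=0 -> 000

000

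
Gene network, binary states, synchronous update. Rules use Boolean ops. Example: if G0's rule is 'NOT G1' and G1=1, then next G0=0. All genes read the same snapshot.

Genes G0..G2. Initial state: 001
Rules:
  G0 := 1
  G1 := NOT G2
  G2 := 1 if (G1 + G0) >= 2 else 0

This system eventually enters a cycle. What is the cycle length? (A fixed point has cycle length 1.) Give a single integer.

Step 0: 001
Step 1: G0=1(const) G1=NOT G2=NOT 1=0 G2=(0+0>=2)=0 -> 100
Step 2: G0=1(const) G1=NOT G2=NOT 0=1 G2=(0+1>=2)=0 -> 110
Step 3: G0=1(const) G1=NOT G2=NOT 0=1 G2=(1+1>=2)=1 -> 111
Step 4: G0=1(const) G1=NOT G2=NOT 1=0 G2=(1+1>=2)=1 -> 101
Step 5: G0=1(const) G1=NOT G2=NOT 1=0 G2=(0+1>=2)=0 -> 100
State from step 5 equals state from step 1 -> cycle length 4

Answer: 4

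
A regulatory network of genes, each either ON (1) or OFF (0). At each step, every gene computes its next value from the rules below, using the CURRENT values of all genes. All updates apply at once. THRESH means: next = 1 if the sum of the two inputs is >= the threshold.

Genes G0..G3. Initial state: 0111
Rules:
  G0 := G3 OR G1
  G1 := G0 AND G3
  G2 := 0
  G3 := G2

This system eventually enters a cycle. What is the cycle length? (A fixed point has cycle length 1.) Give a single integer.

Answer: 1

Derivation:
Step 0: 0111
Step 1: G0=G3|G1=1|1=1 G1=G0&G3=0&1=0 G2=0(const) G3=G2=1 -> 1001
Step 2: G0=G3|G1=1|0=1 G1=G0&G3=1&1=1 G2=0(const) G3=G2=0 -> 1100
Step 3: G0=G3|G1=0|1=1 G1=G0&G3=1&0=0 G2=0(const) G3=G2=0 -> 1000
Step 4: G0=G3|G1=0|0=0 G1=G0&G3=1&0=0 G2=0(const) G3=G2=0 -> 0000
Step 5: G0=G3|G1=0|0=0 G1=G0&G3=0&0=0 G2=0(const) G3=G2=0 -> 0000
State from step 5 equals state from step 4 -> cycle length 1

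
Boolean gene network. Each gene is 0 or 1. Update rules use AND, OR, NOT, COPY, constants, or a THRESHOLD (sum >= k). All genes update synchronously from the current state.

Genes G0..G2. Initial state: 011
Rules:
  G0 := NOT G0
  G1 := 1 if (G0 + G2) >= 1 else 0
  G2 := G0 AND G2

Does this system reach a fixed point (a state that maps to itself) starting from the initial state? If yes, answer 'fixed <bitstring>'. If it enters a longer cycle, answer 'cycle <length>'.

Answer: cycle 2

Derivation:
Step 0: 011
Step 1: G0=NOT G0=NOT 0=1 G1=(0+1>=1)=1 G2=G0&G2=0&1=0 -> 110
Step 2: G0=NOT G0=NOT 1=0 G1=(1+0>=1)=1 G2=G0&G2=1&0=0 -> 010
Step 3: G0=NOT G0=NOT 0=1 G1=(0+0>=1)=0 G2=G0&G2=0&0=0 -> 100
Step 4: G0=NOT G0=NOT 1=0 G1=(1+0>=1)=1 G2=G0&G2=1&0=0 -> 010
Cycle of length 2 starting at step 2 -> no fixed point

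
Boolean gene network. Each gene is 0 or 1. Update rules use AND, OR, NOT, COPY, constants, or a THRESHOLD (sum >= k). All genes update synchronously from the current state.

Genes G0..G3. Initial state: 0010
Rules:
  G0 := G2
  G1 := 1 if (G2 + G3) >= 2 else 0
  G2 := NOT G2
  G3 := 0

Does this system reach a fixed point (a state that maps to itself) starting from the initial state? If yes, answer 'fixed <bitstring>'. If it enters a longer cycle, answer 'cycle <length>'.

Step 0: 0010
Step 1: G0=G2=1 G1=(1+0>=2)=0 G2=NOT G2=NOT 1=0 G3=0(const) -> 1000
Step 2: G0=G2=0 G1=(0+0>=2)=0 G2=NOT G2=NOT 0=1 G3=0(const) -> 0010
Cycle of length 2 starting at step 0 -> no fixed point

Answer: cycle 2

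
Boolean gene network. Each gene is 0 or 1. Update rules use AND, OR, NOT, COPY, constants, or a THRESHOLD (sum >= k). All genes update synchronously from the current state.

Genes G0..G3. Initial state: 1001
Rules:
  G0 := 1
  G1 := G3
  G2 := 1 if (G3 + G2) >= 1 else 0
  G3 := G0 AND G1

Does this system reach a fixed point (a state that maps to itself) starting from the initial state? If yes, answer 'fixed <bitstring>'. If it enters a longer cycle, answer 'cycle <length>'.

Step 0: 1001
Step 1: G0=1(const) G1=G3=1 G2=(1+0>=1)=1 G3=G0&G1=1&0=0 -> 1110
Step 2: G0=1(const) G1=G3=0 G2=(0+1>=1)=1 G3=G0&G1=1&1=1 -> 1011
Step 3: G0=1(const) G1=G3=1 G2=(1+1>=1)=1 G3=G0&G1=1&0=0 -> 1110
Cycle of length 2 starting at step 1 -> no fixed point

Answer: cycle 2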